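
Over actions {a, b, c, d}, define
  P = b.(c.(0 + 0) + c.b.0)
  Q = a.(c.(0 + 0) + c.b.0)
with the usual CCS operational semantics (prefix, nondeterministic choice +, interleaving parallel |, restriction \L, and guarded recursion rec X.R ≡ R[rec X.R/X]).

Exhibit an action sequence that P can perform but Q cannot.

Reachable graph of P (5 states):
  s0 = b.(c.(0 + 0) + c.b.0) | ··b··> s1
  s1 = c.(0 + 0) + c.b.0 | ··c··> s2, ··c··> s3
  s2 = 0 + 0 | ·
  s3 = b.0 | ··b··> s4
  s4 = 0 | ·
Reachable graph of Q (5 states):
  t0 = a.(c.(0 + 0) + c.b.0) | ··a··> t1
  t1 = c.(0 + 0) + c.b.0 | ··c··> t2, ··c··> t3
  t2 = 0 + 0 | ·
  t3 = b.0 | ··b··> t4
  t4 = 0 | ·
Run σ = ⟨b⟩ on P: start {s0}
  after b @ step 1: {s1}
  ✓ P
Run σ = ⟨b⟩ on Q: start {t0}
  after b @ step 1: ∅  — Q cannot continue

b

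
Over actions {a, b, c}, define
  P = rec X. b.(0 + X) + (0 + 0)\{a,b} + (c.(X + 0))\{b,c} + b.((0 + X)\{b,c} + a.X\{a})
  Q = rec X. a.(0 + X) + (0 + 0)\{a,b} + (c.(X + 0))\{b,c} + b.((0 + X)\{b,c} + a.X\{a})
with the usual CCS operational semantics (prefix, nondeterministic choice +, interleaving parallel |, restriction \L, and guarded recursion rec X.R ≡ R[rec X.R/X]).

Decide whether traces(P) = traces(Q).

Reachable graph of P (6 states):
  u0 = rec X. b.(0 + X) + (0 + 0)\{a,b} + (c.(X + 0))\{b,c} + b.((0 + X)\{b,c} + a.X\{a}) | =b=> u1, =b=> u2
  u1 = (0 + (rec X. b.(0 + X) + (0 + 0)\{a,b} + (c.(X + 0))\{b,c} + b.((0 + X)\{b,c} + a.X\{a})))\{b,c} + a.(rec X. b.(0 + X) + (0 + 0)\{a,b} + (c.(X + 0))\{b,c} + b.((0 + X)\{b,c} + a.X\{a}))\{a} | =a=> u3
  u2 = 0 + (rec X. b.(0 + X) + (0 + 0)\{a,b} + (c.(X + 0))\{b,c} + b.((0 + X)\{b,c} + a.X\{a})) | =b=> u1, =b=> u2
  u3 = (rec X. b.(0 + X) + (0 + 0)\{a,b} + (c.(X + 0))\{b,c} + b.((0 + X)\{b,c} + a.X\{a}))\{a} | =b=> u4, =b=> u5
  u4 = ((0 + (rec X. b.(0 + X) + (0 + 0)\{a,b} + (c.(X + 0))\{b,c} + b.((0 + X)\{b,c} + a.X\{a})))\{b,c} + a.(rec X. b.(0 + X) + (0 + 0)\{a,b} + (c.(X + 0))\{b,c} + b.((0 + X)\{b,c} + a.X\{a}))\{a})\{a} | (no moves)
  u5 = (0 + (rec X. b.(0 + X) + (0 + 0)\{a,b} + (c.(X + 0))\{b,c} + b.((0 + X)\{b,c} + a.X\{a})))\{a} | =b=> u4, =b=> u5
Reachable graph of Q (6 states):
  v0 = rec X. a.(0 + X) + (0 + 0)\{a,b} + (c.(X + 0))\{b,c} + b.((0 + X)\{b,c} + a.X\{a}) | =a=> v1, =b=> v2
  v1 = 0 + (rec X. a.(0 + X) + (0 + 0)\{a,b} + (c.(X + 0))\{b,c} + b.((0 + X)\{b,c} + a.X\{a})) | =a=> v1, =b=> v2
  v2 = (0 + (rec X. a.(0 + X) + (0 + 0)\{a,b} + (c.(X + 0))\{b,c} + b.((0 + X)\{b,c} + a.X\{a})))\{b,c} + a.(rec X. a.(0 + X) + (0 + 0)\{a,b} + (c.(X + 0))\{b,c} + b.((0 + X)\{b,c} + a.X\{a}))\{a} | =a=> v3, =a=> v4
  v3 = (0 + (rec X. a.(0 + X) + (0 + 0)\{a,b} + (c.(X + 0))\{b,c} + b.((0 + X)\{b,c} + a.X\{a})))\{b,c} | =a=> v3
  v4 = (rec X. a.(0 + X) + (0 + 0)\{a,b} + (c.(X + 0))\{b,c} + b.((0 + X)\{b,c} + a.X\{a}))\{a} | =b=> v5
  v5 = ((0 + (rec X. a.(0 + X) + (0 + 0)\{a,b} + (c.(X + 0))\{b,c} + b.((0 + X)\{b,c} + a.X\{a})))\{b,c} + a.(rec X. a.(0 + X) + (0 + 0)\{a,b} + (c.(X + 0))\{b,c} + b.((0 + X)\{b,c} + a.X\{a}))\{a})\{a} | (no moves)
Run σ = ⟨bb⟩ on P: start {u0}
  step 1 (b): {u1, u2}
  step 2 (b): {u1, u2}
  ✓ P
Run σ = ⟨bb⟩ on Q: start {v0}
  step 1 (b): {v2}
  step 2 (b): ∅ (Q stuck)

trace-distinct — witness ⟨bb⟩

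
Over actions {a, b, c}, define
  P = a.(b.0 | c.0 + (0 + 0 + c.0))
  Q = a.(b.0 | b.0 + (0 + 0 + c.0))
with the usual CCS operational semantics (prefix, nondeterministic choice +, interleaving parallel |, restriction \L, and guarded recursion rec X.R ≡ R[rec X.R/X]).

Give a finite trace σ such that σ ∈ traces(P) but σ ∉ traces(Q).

abc

P's transition system — 6 states:
  p0 = a.(b.0 | c.0 + (0 + 0 + c.0)) has moves --a--▸ p1
  p1 = b.0 | c.0 + (0 + 0 + c.0) has moves --b--▸ p2, --c--▸ p3, --c--▸ p4
  p2 = 0 | c.0 has moves --c--▸ p5
  p3 = 0 has moves ·
  p4 = b.0 | 0 has moves --b--▸ p5
  p5 = 0 | 0 has moves ·
Q's transition system — 6 states:
  q0 = a.(b.0 | b.0 + (0 + 0 + c.0)) has moves --a--▸ q1
  q1 = b.0 | b.0 + (0 + 0 + c.0) has moves --b--▸ q2, --b--▸ q3, --c--▸ q4
  q2 = 0 | b.0 has moves --b--▸ q5
  q3 = b.0 | 0 has moves --b--▸ q5
  q4 = 0 has moves ·
  q5 = 0 | 0 has moves ·
Run σ = ⟨abc⟩ on P: start {p0}
  [1] a ⇒ {p1}
  [2] b ⇒ {p2}
  [3] c ⇒ {p5}
  P completes σ.
Run σ = ⟨abc⟩ on Q: start {q0}
  [1] a ⇒ {q1}
  [2] b ⇒ {q2, q3}
  [3] c ⇒ no successor for Q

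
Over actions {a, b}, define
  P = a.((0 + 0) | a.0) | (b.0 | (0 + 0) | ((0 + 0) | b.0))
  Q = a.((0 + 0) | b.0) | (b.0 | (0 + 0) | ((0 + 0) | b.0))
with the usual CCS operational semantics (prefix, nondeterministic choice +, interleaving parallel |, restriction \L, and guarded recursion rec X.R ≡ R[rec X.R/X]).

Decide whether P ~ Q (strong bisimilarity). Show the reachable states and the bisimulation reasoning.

P's transition system — 12 states:
  s0 = a.((0 + 0) | a.0) | (b.0 | (0 + 0) | ((0 + 0) | b.0)) → =a=> s1, =b=> s2, =b=> s3
  s1 = (0 + 0) | a.0 | (b.0 | (0 + 0) | ((0 + 0) | b.0)) → =a=> s4, =b=> s5, =b=> s6
  s2 = a.((0 + 0) | a.0) | (0 | (0 + 0) | ((0 + 0) | b.0)) → =a=> s5, =b=> s7
  s3 = a.((0 + 0) | a.0) | (b.0 | (0 + 0) | ((0 + 0) | 0)) → =a=> s6, =b=> s7
  s4 = (0 + 0) | 0 | (b.0 | (0 + 0) | ((0 + 0) | b.0)) → =b=> s8, =b=> s9
  s5 = (0 + 0) | a.0 | (0 | (0 + 0) | ((0 + 0) | b.0)) → =a=> s8, =b=> s10
  s6 = (0 + 0) | a.0 | (b.0 | (0 + 0) | ((0 + 0) | 0)) → =a=> s9, =b=> s10
  s7 = a.((0 + 0) | a.0) | (0 | (0 + 0) | ((0 + 0) | 0)) → =a=> s10
  s8 = (0 + 0) | 0 | (0 | (0 + 0) | ((0 + 0) | b.0)) → =b=> s11
  s9 = (0 + 0) | 0 | (b.0 | (0 + 0) | ((0 + 0) | 0)) → =b=> s11
  s10 = (0 + 0) | a.0 | (0 | (0 + 0) | ((0 + 0) | 0)) → =a=> s11
  s11 = (0 + 0) | 0 | (0 | (0 + 0) | ((0 + 0) | 0)) → deadlocked
Q's transition system — 12 states:
  t0 = a.((0 + 0) | b.0) | (b.0 | (0 + 0) | ((0 + 0) | b.0)) → =a=> t1, =b=> t2, =b=> t3
  t1 = (0 + 0) | b.0 | (b.0 | (0 + 0) | ((0 + 0) | b.0)) → =b=> t4, =b=> t5, =b=> t6
  t2 = a.((0 + 0) | b.0) | (0 | (0 + 0) | ((0 + 0) | b.0)) → =a=> t5, =b=> t7
  t3 = a.((0 + 0) | b.0) | (b.0 | (0 + 0) | ((0 + 0) | 0)) → =a=> t6, =b=> t7
  t4 = (0 + 0) | 0 | (b.0 | (0 + 0) | ((0 + 0) | b.0)) → =b=> t8, =b=> t9
  t5 = (0 + 0) | b.0 | (0 | (0 + 0) | ((0 + 0) | b.0)) → =b=> t10, =b=> t8
  t6 = (0 + 0) | b.0 | (b.0 | (0 + 0) | ((0 + 0) | 0)) → =b=> t10, =b=> t9
  t7 = a.((0 + 0) | b.0) | (0 | (0 + 0) | ((0 + 0) | 0)) → =a=> t10
  t8 = (0 + 0) | 0 | (0 | (0 + 0) | ((0 + 0) | b.0)) → =b=> t11
  t9 = (0 + 0) | 0 | (b.0 | (0 + 0) | ((0 + 0) | 0)) → =b=> t11
  t10 = (0 + 0) | b.0 | (0 | (0 + 0) | ((0 + 0) | 0)) → =b=> t11
  t11 = (0 + 0) | 0 | (0 | (0 + 0) | ((0 + 0) | 0)) → deadlocked
Partition-refinement fixed point:
  B0 = {s0}
  B1 = {s2, s3}
  B2 = {s5, s6}
  B3 = {s8, s9, t10, t8, t9}
  B4 = {s11, t11}
  B5 = {s10}
  B6 = {s7}
  B7 = {s1}
  B8 = {s4, t4, t5, t6}
  B9 = {t0}
  B10 = {t2, t3}
  B11 = {t7}
  B12 = {t1}
s0 ∈ B0, t0 ∈ B9 → different blocks

not bisimilar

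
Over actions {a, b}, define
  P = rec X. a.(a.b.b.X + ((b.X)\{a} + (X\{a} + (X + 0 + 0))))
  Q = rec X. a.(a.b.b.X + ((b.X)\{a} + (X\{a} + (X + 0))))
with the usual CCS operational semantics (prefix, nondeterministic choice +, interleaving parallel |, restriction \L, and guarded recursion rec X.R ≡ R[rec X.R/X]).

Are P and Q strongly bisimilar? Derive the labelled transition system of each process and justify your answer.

bisimilar

Reachable graph of P (5 states):
  s0 = rec X. a.(a.b.b.X + ((b.X)\{a} + (X\{a} + (X + 0 + 0)))) has moves ··a··> s1
  s1 = a.b.b.(rec X. a.(a.b.b.X + ((b.X)\{a} + (X\{a} + (X + 0 + 0))))) + ((b.(rec X. a.(a.b.b.X + ((b.X)\{a} + (X\{a} + (X + 0 + 0))))))\{a} + ((rec X. a.(a.b.b.X + ((b.X)\{a} + (X\{a} + (X + 0 + 0)))))\{a} + ((rec X. a.(a.b.b.X + ((b.X)\{a} + (X\{a} + (X + 0 + 0))))) + 0 + 0))) has moves ··a··> s1, ··a··> s2, ··b··> s3
  s2 = b.b.(rec X. a.(a.b.b.X + ((b.X)\{a} + (X\{a} + (X + 0 + 0))))) has moves ··b··> s4
  s3 = (rec X. a.(a.b.b.X + ((b.X)\{a} + (X\{a} + (X + 0 + 0)))))\{a} has moves ·
  s4 = b.(rec X. a.(a.b.b.X + ((b.X)\{a} + (X\{a} + (X + 0 + 0))))) has moves ··b··> s0
Reachable graph of Q (5 states):
  t0 = rec X. a.(a.b.b.X + ((b.X)\{a} + (X\{a} + (X + 0)))) has moves ··a··> t1
  t1 = a.b.b.(rec X. a.(a.b.b.X + ((b.X)\{a} + (X\{a} + (X + 0))))) + ((b.(rec X. a.(a.b.b.X + ((b.X)\{a} + (X\{a} + (X + 0))))))\{a} + ((rec X. a.(a.b.b.X + ((b.X)\{a} + (X\{a} + (X + 0)))))\{a} + ((rec X. a.(a.b.b.X + ((b.X)\{a} + (X\{a} + (X + 0))))) + 0))) has moves ··a··> t1, ··a··> t2, ··b··> t3
  t2 = b.b.(rec X. a.(a.b.b.X + ((b.X)\{a} + (X\{a} + (X + 0))))) has moves ··b··> t4
  t3 = (rec X. a.(a.b.b.X + ((b.X)\{a} + (X\{a} + (X + 0)))))\{a} has moves ·
  t4 = b.(rec X. a.(a.b.b.X + ((b.X)\{a} + (X\{a} + (X + 0))))) has moves ··b··> t0
Coarsest stable partition (strong bisimilarity classes):
  B0 = {s0, t0}
  B1 = {s1, t1}
  B2 = {s3, t3}
  B3 = {s2, t2}
  B4 = {s4, t4}
s0 ∈ B0, t0 ∈ B0 → same block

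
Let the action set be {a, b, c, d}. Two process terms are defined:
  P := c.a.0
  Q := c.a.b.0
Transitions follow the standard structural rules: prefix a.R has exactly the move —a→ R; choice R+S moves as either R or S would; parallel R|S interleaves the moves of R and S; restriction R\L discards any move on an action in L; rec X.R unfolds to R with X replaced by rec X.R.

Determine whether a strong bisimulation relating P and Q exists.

P's transition system — 3 states:
  s0 = c.a.0 :: -c-> s1
  s1 = a.0 :: -a-> s2
  s2 = 0 :: ∅
Q's transition system — 4 states:
  t0 = c.a.b.0 :: -c-> t1
  t1 = a.b.0 :: -a-> t2
  t2 = b.0 :: -b-> t3
  t3 = 0 :: ∅
Coarsest stable partition (strong bisimilarity classes):
  B0 = {s0}
  B1 = {s1}
  B2 = {s2, t3}
  B3 = {t0}
  B4 = {t1}
  B5 = {t2}
s0 ∈ B0, t0 ∈ B3 → different blocks

NO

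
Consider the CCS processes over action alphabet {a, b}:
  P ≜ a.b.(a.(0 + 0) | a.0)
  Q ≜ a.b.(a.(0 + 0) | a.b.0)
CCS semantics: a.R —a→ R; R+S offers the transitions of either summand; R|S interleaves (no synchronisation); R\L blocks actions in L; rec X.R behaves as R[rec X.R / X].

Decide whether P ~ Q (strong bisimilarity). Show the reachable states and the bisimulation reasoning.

not bisimilar

Reachable graph of P (6 states):
  m0 = a.b.(a.(0 + 0) | a.0) → -a-> m1
  m1 = b.(a.(0 + 0) | a.0) → -b-> m2
  m2 = a.(0 + 0) | a.0 → -a-> m3, -a-> m4
  m3 = (0 + 0) | a.0 → -a-> m5
  m4 = a.(0 + 0) | 0 → -a-> m5
  m5 = (0 + 0) | 0 → stopped
Reachable graph of Q (8 states):
  n0 = a.b.(a.(0 + 0) | a.b.0) → -a-> n1
  n1 = b.(a.(0 + 0) | a.b.0) → -b-> n2
  n2 = a.(0 + 0) | a.b.0 → -a-> n3, -a-> n4
  n3 = (0 + 0) | a.b.0 → -a-> n5
  n4 = a.(0 + 0) | b.0 → -a-> n5, -b-> n6
  n5 = (0 + 0) | b.0 → -b-> n7
  n6 = a.(0 + 0) | 0 → -a-> n7
  n7 = (0 + 0) | 0 → stopped
Partition-refinement fixed point:
  B0 = {m0}
  B1 = {m1}
  B2 = {m2}
  B3 = {m3, m4, n6}
  B4 = {m5, n7}
  B5 = {n0}
  B6 = {n1}
  B7 = {n2}
  B8 = {n4}
  B9 = {n5}
  B10 = {n3}
m0 ∈ B0, n0 ∈ B5 → different blocks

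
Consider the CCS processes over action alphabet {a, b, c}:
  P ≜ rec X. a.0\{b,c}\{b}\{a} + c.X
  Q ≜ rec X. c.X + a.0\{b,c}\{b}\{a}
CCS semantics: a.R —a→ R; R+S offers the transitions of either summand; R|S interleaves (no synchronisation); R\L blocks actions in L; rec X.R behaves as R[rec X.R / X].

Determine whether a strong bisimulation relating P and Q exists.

Reachable graph of P (2 states):
  s0 = rec X. a.0\{b,c}\{b}\{a} + c.X → --a--▸ s1, --c--▸ s0
  s1 = 0\{b,c}\{b}\{a} → ·
Reachable graph of Q (2 states):
  t0 = rec X. c.X + a.0\{b,c}\{b}\{a} → --a--▸ t1, --c--▸ t0
  t1 = 0\{b,c}\{b}\{a} → ·
Partition-refinement fixed point:
  B0 = {s0, t0}
  B1 = {s1, t1}
s0 ∈ B0, t0 ∈ B0 → same block

P ~ Q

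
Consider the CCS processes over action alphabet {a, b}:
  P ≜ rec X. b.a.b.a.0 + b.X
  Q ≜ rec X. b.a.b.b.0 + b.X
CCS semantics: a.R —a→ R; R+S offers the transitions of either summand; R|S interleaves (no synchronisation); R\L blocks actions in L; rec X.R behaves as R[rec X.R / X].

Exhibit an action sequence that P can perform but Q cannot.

Reachable graph of P (5 states):
  u0 = rec X. b.a.b.a.0 + b.X has moves —b→ u0, —b→ u1
  u1 = a.b.a.0 has moves —a→ u2
  u2 = b.a.0 has moves —b→ u3
  u3 = a.0 has moves —a→ u4
  u4 = 0 has moves (no moves)
Reachable graph of Q (5 states):
  v0 = rec X. b.a.b.b.0 + b.X has moves —b→ v0, —b→ v1
  v1 = a.b.b.0 has moves —a→ v2
  v2 = b.b.0 has moves —b→ v3
  v3 = b.0 has moves —b→ v4
  v4 = 0 has moves (no moves)
Trace ⟨baba⟩ through P, begin at {u0}:
  after b @ step 1: {u0, u1}
  after a @ step 2: {u2}
  after b @ step 3: {u3}
  after a @ step 4: {u4}
  — P admits the full trace.
Trace ⟨baba⟩ through Q, begin at {v0}:
  after b @ step 1: {v0, v1}
  after a @ step 2: {v2}
  after b @ step 3: {v3}
  after a @ step 4: no successor for Q

baba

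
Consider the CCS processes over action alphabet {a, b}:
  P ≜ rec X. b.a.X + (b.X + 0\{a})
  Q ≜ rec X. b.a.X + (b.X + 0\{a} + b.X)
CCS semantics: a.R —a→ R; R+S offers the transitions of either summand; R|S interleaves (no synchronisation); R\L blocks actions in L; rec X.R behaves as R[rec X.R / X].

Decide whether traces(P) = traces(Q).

Reachable graph of P (2 states):
  u0 = rec X. b.a.X + (b.X + 0\{a}) has moves —b→ u0, —b→ u1
  u1 = a.(rec X. b.a.X + (b.X + 0\{a})) has moves —a→ u0
Reachable graph of Q (2 states):
  v0 = rec X. b.a.X + (b.X + 0\{a} + b.X) has moves —b→ v0, —b→ v1
  v1 = a.(rec X. b.a.X + (b.X + 0\{a} + b.X)) has moves —a→ v0
Partition-refinement fixed point:
  B0 = {u0, v0}
  B1 = {u1, v1}
u0 ∈ B0, v0 ∈ B0 → same block
Bisimilar ⇒ trace-equivalent.

traces(P) = traces(Q)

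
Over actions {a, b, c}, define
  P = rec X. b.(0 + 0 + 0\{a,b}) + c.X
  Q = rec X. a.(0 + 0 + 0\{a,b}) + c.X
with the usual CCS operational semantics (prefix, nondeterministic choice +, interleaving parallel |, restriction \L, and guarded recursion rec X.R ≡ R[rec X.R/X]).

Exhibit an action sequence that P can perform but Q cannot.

LTS(P): 2 reachable states
  m0 = rec X. b.(0 + 0 + 0\{a,b}) + c.X | -b-> m1, -c-> m0
  m1 = 0 + 0 + 0\{a,b} | stopped
LTS(Q): 2 reachable states
  n0 = rec X. a.(0 + 0 + 0\{a,b}) + c.X | -a-> n1, -c-> n0
  n1 = 0 + 0 + 0\{a,b} | stopped
Executing b from P (initial set {m0}):
  step 1 (b): {m1}
  ✓ P
Executing b from Q (initial set {n0}):
  step 1 (b): ∅  — Q cannot continue

b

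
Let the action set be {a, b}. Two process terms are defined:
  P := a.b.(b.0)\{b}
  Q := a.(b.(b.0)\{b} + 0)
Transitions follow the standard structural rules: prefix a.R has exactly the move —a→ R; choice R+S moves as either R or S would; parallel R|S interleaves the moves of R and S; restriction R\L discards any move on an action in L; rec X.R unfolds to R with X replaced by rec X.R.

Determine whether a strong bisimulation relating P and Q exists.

LTS(P): 3 reachable states
  s0 = a.b.(b.0)\{b} has moves ··a··> s1
  s1 = b.(b.0)\{b} has moves ··b··> s2
  s2 = (b.0)\{b} has moves deadlocked
LTS(Q): 3 reachable states
  t0 = a.(b.(b.0)\{b} + 0) has moves ··a··> t1
  t1 = b.(b.0)\{b} + 0 has moves ··b··> t2
  t2 = (b.0)\{b} has moves deadlocked
Coarsest stable partition (strong bisimilarity classes):
  B0 = {s0, t0}
  B1 = {s1, t1}
  B2 = {s2, t2}
s0 ∈ B0, t0 ∈ B0 → same block

YES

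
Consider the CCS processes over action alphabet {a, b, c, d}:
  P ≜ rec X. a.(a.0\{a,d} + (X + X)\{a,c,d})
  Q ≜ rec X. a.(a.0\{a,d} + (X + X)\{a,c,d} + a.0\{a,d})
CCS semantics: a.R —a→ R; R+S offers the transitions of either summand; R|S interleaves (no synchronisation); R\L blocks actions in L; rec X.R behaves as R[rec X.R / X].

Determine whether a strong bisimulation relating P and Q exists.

Reachable graph of P (3 states):
  s0 = rec X. a.(a.0\{a,d} + (X + X)\{a,c,d}) :: -a-> s1
  s1 = a.0\{a,d} + ((rec X. a.(a.0\{a,d} + (X + X)\{a,c,d})) + (rec X. a.(a.0\{a,d} + (X + X)\{a,c,d})))\{a,c,d} :: -a-> s2
  s2 = 0\{a,d} :: ∅
Reachable graph of Q (3 states):
  t0 = rec X. a.(a.0\{a,d} + (X + X)\{a,c,d} + a.0\{a,d}) :: -a-> t1
  t1 = a.0\{a,d} + ((rec X. a.(a.0\{a,d} + (X + X)\{a,c,d} + a.0\{a,d})) + (rec X. a.(a.0\{a,d} + (X + X)\{a,c,d} + a.0\{a,d})))\{a,c,d} + a.0\{a,d} :: -a-> t2
  t2 = 0\{a,d} :: ∅
Partition-refinement fixed point:
  B0 = {s0, t0}
  B1 = {s1, t1}
  B2 = {s2, t2}
s0 ∈ B0, t0 ∈ B0 → same block

YES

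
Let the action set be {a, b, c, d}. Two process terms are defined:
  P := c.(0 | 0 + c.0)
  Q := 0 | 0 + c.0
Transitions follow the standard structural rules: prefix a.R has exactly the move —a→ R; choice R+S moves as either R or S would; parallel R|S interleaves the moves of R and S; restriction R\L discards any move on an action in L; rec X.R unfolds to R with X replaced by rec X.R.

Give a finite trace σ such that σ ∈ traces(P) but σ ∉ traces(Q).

LTS(P): 3 reachable states
  u0 = c.(0 | 0 + c.0) :: —c→ u1
  u1 = 0 | 0 + c.0 :: —c→ u2
  u2 = 0 :: ∅
LTS(Q): 2 reachable states
  v0 = 0 | 0 + c.0 :: —c→ v1
  v1 = 0 :: ∅
Trace ⟨cc⟩ through P, begin at {u0}:
  step 1 (c): {u1}
  step 2 (c): {u2}
  — P admits the full trace.
Trace ⟨cc⟩ through Q, begin at {v0}:
  step 1 (c): {v1}
  step 2 (c): no successor for Q

cc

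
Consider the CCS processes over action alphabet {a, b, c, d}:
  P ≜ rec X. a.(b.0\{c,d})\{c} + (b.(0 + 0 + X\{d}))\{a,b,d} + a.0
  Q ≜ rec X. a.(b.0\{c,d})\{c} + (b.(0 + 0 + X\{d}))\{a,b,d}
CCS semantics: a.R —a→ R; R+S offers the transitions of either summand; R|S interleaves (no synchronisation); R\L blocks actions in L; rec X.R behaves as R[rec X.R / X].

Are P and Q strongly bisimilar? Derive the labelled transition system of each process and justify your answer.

P ≁ Q

Reachable graph of P (4 states):
  u0 = rec X. a.(b.0\{c,d})\{c} + (b.(0 + 0 + X\{d}))\{a,b,d} + a.0 | —a→ u1, —a→ u2
  u1 = (b.0\{c,d})\{c} | —b→ u3
  u2 = 0 | (no moves)
  u3 = 0\{c,d}\{c} | (no moves)
Reachable graph of Q (3 states):
  v0 = rec X. a.(b.0\{c,d})\{c} + (b.(0 + 0 + X\{d}))\{a,b,d} | —a→ v1
  v1 = (b.0\{c,d})\{c} | —b→ v2
  v2 = 0\{c,d}\{c} | (no moves)
Partition-refinement fixed point:
  B0 = {u0}
  B1 = {u2, u3, v2}
  B2 = {u1, v1}
  B3 = {v0}
u0 ∈ B0, v0 ∈ B3 → different blocks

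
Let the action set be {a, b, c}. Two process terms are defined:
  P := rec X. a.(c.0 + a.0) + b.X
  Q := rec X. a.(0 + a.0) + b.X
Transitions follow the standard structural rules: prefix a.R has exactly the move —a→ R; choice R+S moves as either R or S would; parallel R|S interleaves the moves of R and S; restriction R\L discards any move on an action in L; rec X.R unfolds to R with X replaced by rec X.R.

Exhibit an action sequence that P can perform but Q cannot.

ac

LTS(P): 3 reachable states
  s0 = rec X. a.(c.0 + a.0) + b.X ⊢ —a→ s1, —b→ s0
  s1 = c.0 + a.0 ⊢ —a→ s2, —c→ s2
  s2 = 0 ⊢ ·
LTS(Q): 3 reachable states
  t0 = rec X. a.(0 + a.0) + b.X ⊢ —a→ t1, —b→ t0
  t1 = 0 + a.0 ⊢ —a→ t2
  t2 = 0 ⊢ ·
Trace ⟨ac⟩ through P, begin at {s0}:
  after a @ step 1: {s1}
  after c @ step 2: {s2}
  — P admits the full trace.
Trace ⟨ac⟩ through Q, begin at {t0}:
  after a @ step 1: {t1}
  after c @ step 2: ∅  — Q cannot continue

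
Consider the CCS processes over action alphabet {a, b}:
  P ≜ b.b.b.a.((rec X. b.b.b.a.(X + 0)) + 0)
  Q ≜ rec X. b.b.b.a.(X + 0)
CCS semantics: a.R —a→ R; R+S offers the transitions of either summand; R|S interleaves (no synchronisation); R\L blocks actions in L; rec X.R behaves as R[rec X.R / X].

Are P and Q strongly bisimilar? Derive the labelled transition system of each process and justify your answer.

Reachable graph of P (5 states):
  u0 = b.b.b.a.((rec X. b.b.b.a.(X + 0)) + 0) | —b→ u1
  u1 = b.b.a.((rec X. b.b.b.a.(X + 0)) + 0) | —b→ u2
  u2 = b.a.((rec X. b.b.b.a.(X + 0)) + 0) | —b→ u3
  u3 = a.((rec X. b.b.b.a.(X + 0)) + 0) | —a→ u4
  u4 = (rec X. b.b.b.a.(X + 0)) + 0 | —b→ u1
Reachable graph of Q (5 states):
  v0 = rec X. b.b.b.a.(X + 0) | —b→ v1
  v1 = b.b.a.((rec X. b.b.b.a.(X + 0)) + 0) | —b→ v2
  v2 = b.a.((rec X. b.b.b.a.(X + 0)) + 0) | —b→ v3
  v3 = a.((rec X. b.b.b.a.(X + 0)) + 0) | —a→ v4
  v4 = (rec X. b.b.b.a.(X + 0)) + 0 | —b→ v1
Partition-refinement fixed point:
  B0 = {u0, u4, v0, v4}
  B1 = {u1, v1}
  B2 = {u2, v2}
  B3 = {u3, v3}
u0 ∈ B0, v0 ∈ B0 → same block

YES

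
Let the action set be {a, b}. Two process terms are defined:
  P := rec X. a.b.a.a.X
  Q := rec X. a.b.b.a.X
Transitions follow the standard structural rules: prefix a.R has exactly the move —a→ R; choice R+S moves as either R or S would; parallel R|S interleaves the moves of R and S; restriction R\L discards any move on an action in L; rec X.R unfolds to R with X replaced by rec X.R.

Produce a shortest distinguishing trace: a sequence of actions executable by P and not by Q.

Reachable graph of P (4 states):
  p0 = rec X. a.b.a.a.X has moves -a-> p1
  p1 = b.a.a.(rec X. a.b.a.a.X) has moves -b-> p2
  p2 = a.a.(rec X. a.b.a.a.X) has moves -a-> p3
  p3 = a.(rec X. a.b.a.a.X) has moves -a-> p0
Reachable graph of Q (4 states):
  q0 = rec X. a.b.b.a.X has moves -a-> q1
  q1 = b.b.a.(rec X. a.b.b.a.X) has moves -b-> q2
  q2 = b.a.(rec X. a.b.b.a.X) has moves -b-> q3
  q3 = a.(rec X. a.b.b.a.X) has moves -a-> q0
Trace ⟨aba⟩ through P, begin at {p0}:
  after a @ step 1: {p1}
  after b @ step 2: {p2}
  after a @ step 3: {p3}
  ✓ P
Trace ⟨aba⟩ through Q, begin at {q0}:
  after a @ step 1: {q1}
  after b @ step 2: {q2}
  after a @ step 3: ∅  — Q cannot continue

aba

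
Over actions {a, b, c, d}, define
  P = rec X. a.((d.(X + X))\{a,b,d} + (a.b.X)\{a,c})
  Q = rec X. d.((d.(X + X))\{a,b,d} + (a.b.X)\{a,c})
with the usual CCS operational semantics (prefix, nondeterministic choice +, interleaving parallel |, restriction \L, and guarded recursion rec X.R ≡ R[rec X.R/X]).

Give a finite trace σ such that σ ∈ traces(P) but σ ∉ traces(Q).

Reachable graph of P (2 states):
  s0 = rec X. a.((d.(X + X))\{a,b,d} + (a.b.X)\{a,c}) | ··a··> s1
  s1 = (d.((rec X. a.((d.(X + X))\{a,b,d} + (a.b.X)\{a,c})) + (rec X. a.((d.(X + X))\{a,b,d} + (a.b.X)\{a,c}))))\{a,b,d} + (a.b.(rec X. a.((d.(X + X))\{a,b,d} + (a.b.X)\{a,c})))\{a,c} | (no moves)
Reachable graph of Q (2 states):
  t0 = rec X. d.((d.(X + X))\{a,b,d} + (a.b.X)\{a,c}) | ··d··> t1
  t1 = (d.((rec X. d.((d.(X + X))\{a,b,d} + (a.b.X)\{a,c})) + (rec X. d.((d.(X + X))\{a,b,d} + (a.b.X)\{a,c}))))\{a,b,d} + (a.b.(rec X. d.((d.(X + X))\{a,b,d} + (a.b.X)\{a,c})))\{a,c} | (no moves)
Trace ⟨a⟩ through P, begin at {s0}:
  after a @ step 1: {s1}
  — P admits the full trace.
Trace ⟨a⟩ through Q, begin at {t0}:
  after a @ step 1: ∅  — Q cannot continue

a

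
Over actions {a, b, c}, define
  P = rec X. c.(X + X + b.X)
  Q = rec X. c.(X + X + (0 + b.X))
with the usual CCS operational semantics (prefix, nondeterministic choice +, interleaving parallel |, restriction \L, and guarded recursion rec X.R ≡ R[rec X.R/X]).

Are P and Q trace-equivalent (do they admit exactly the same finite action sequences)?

P's transition system — 2 states:
  m0 = rec X. c.(X + X + b.X) :: ··c··> m1
  m1 = (rec X. c.(X + X + b.X)) + (rec X. c.(X + X + b.X)) + b.(rec X. c.(X + X + b.X)) :: ··b··> m0, ··c··> m1
Q's transition system — 2 states:
  n0 = rec X. c.(X + X + (0 + b.X)) :: ··c··> n1
  n1 = (rec X. c.(X + X + (0 + b.X))) + (rec X. c.(X + X + (0 + b.X))) + (0 + b.(rec X. c.(X + X + (0 + b.X)))) :: ··b··> n0, ··c··> n1
Coarsest stable partition (strong bisimilarity classes):
  B0 = {m0, n0}
  B1 = {m1, n1}
m0 ∈ B0, n0 ∈ B0 → same block
Bisimilar ⇒ trace-equivalent.

YES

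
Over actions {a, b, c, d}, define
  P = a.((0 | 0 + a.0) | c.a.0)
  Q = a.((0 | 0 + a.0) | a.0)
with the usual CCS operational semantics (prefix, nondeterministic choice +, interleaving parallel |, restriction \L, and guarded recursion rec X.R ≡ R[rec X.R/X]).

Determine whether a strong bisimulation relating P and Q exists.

NO

LTS(P): 7 reachable states
  m0 = a.((0 | 0 + a.0) | c.a.0) | -a-> m1
  m1 = (0 | 0 + a.0) | c.a.0 | -a-> m2, -c-> m3
  m2 = 0 | c.a.0 | -c-> m4
  m3 = (0 | 0 + a.0) | a.0 | -a-> m4, -a-> m5
  m4 = 0 | a.0 | -a-> m6
  m5 = (0 | 0 + a.0) | 0 | -a-> m6
  m6 = 0 | 0 | ·
LTS(Q): 5 reachable states
  n0 = a.((0 | 0 + a.0) | a.0) | -a-> n1
  n1 = (0 | 0 + a.0) | a.0 | -a-> n2, -a-> n3
  n2 = (0 | 0 + a.0) | 0 | -a-> n4
  n3 = 0 | a.0 | -a-> n4
  n4 = 0 | 0 | ·
Partition-refinement fixed point:
  B0 = {m0}
  B1 = {m1}
  B2 = {m2}
  B3 = {m4, m5, n2, n3}
  B4 = {m6, n4}
  B5 = {m3, n1}
  B6 = {n0}
m0 ∈ B0, n0 ∈ B6 → different blocks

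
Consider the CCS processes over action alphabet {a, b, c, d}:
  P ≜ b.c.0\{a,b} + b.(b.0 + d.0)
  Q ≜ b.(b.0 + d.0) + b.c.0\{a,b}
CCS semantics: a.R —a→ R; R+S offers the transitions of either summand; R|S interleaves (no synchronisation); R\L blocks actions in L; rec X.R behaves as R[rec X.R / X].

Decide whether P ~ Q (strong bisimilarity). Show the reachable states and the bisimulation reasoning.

Reachable graph of P (5 states):
  u0 = b.c.0\{a,b} + b.(b.0 + d.0) → —b→ u1, —b→ u2
  u1 = b.0 + d.0 → —b→ u3, —d→ u3
  u2 = c.0\{a,b} → —c→ u4
  u3 = 0 → ∅
  u4 = 0\{a,b} → ∅
Reachable graph of Q (5 states):
  v0 = b.(b.0 + d.0) + b.c.0\{a,b} → —b→ v1, —b→ v2
  v1 = b.0 + d.0 → —b→ v3, —d→ v3
  v2 = c.0\{a,b} → —c→ v4
  v3 = 0 → ∅
  v4 = 0\{a,b} → ∅
Coarsest stable partition (strong bisimilarity classes):
  B0 = {u0, v0}
  B1 = {u1, v1}
  B2 = {u3, u4, v3, v4}
  B3 = {u2, v2}
u0 ∈ B0, v0 ∈ B0 → same block

P ~ Q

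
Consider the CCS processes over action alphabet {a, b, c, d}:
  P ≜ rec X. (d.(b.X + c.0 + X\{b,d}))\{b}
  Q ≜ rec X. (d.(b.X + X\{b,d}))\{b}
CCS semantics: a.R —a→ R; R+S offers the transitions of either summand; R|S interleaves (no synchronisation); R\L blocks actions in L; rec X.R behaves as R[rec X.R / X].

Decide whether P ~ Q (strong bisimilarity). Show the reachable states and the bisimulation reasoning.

not bisimilar

LTS(P): 3 reachable states
  s0 = rec X. (d.(b.X + c.0 + X\{b,d}))\{b} → =d=> s1
  s1 = (b.(rec X. (d.(b.X + c.0 + X\{b,d}))\{b}) + c.0 + (rec X. (d.(b.X + c.0 + X\{b,d}))\{b})\{b,d})\{b} → =c=> s2
  s2 = 0\{b} → deadlocked
LTS(Q): 2 reachable states
  t0 = rec X. (d.(b.X + X\{b,d}))\{b} → =d=> t1
  t1 = (b.(rec X. (d.(b.X + X\{b,d}))\{b}) + (rec X. (d.(b.X + X\{b,d}))\{b})\{b,d})\{b} → deadlocked
Partition-refinement fixed point:
  B0 = {s0}
  B1 = {s1}
  B2 = {s2, t1}
  B3 = {t0}
s0 ∈ B0, t0 ∈ B3 → different blocks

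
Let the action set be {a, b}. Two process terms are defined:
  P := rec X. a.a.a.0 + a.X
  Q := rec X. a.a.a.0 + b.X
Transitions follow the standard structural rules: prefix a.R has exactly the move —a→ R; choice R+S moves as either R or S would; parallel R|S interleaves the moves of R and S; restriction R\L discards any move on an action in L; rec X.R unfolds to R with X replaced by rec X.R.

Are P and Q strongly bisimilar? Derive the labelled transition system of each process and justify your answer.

LTS(P): 4 reachable states
  u0 = rec X. a.a.a.0 + a.X | —a→ u0, —a→ u1
  u1 = a.a.0 | —a→ u2
  u2 = a.0 | —a→ u3
  u3 = 0 | deadlocked
LTS(Q): 4 reachable states
  v0 = rec X. a.a.a.0 + b.X | —a→ v1, —b→ v0
  v1 = a.a.0 | —a→ v2
  v2 = a.0 | —a→ v3
  v3 = 0 | deadlocked
Bisimilarity quotient blocks:
  B0 = {u0}
  B1 = {u1, v1}
  B2 = {u2, v2}
  B3 = {u3, v3}
  B4 = {v0}
u0 ∈ B0, v0 ∈ B4 → different blocks

NO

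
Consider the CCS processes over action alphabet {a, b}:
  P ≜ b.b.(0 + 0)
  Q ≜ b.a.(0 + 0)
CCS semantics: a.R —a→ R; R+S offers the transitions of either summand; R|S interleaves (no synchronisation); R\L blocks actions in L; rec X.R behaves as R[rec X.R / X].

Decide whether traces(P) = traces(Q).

P's transition system — 3 states:
  m0 = b.b.(0 + 0) | —b→ m1
  m1 = b.(0 + 0) | —b→ m2
  m2 = 0 + 0 | deadlocked
Q's transition system — 3 states:
  n0 = b.a.(0 + 0) | —b→ n1
  n1 = a.(0 + 0) | —a→ n2
  n2 = 0 + 0 | deadlocked
Trace ⟨bb⟩ through P, begin at {m0}:
  after b @ step 1: {m1}
  after b @ step 2: {m2}
  P completes σ.
Trace ⟨bb⟩ through Q, begin at {n0}:
  after b @ step 1: {n1}
  after b @ step 2: no successor for Q

NO — witness ⟨bb⟩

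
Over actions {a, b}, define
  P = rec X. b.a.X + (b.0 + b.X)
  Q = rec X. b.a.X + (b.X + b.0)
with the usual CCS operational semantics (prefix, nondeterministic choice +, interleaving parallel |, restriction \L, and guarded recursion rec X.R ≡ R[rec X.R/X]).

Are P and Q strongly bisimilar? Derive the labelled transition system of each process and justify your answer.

P ~ Q

Reachable graph of P (3 states):
  p0 = rec X. b.a.X + (b.0 + b.X) :: ··b··> p0, ··b··> p1, ··b··> p2
  p1 = 0 :: deadlocked
  p2 = a.(rec X. b.a.X + (b.0 + b.X)) :: ··a··> p0
Reachable graph of Q (3 states):
  q0 = rec X. b.a.X + (b.X + b.0) :: ··b··> q0, ··b··> q1, ··b··> q2
  q1 = 0 :: deadlocked
  q2 = a.(rec X. b.a.X + (b.X + b.0)) :: ··a··> q0
Partition-refinement fixed point:
  B0 = {p0, q0}
  B1 = {p2, q2}
  B2 = {p1, q1}
p0 ∈ B0, q0 ∈ B0 → same block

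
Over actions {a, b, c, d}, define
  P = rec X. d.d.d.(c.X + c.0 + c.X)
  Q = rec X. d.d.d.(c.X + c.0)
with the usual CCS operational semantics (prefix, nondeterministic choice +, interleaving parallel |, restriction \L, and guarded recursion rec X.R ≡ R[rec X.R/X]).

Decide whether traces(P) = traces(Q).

trace-equivalent

Reachable graph of P (5 states):
  p0 = rec X. d.d.d.(c.X + c.0 + c.X) :: --d--▸ p1
  p1 = d.d.(c.(rec X. d.d.d.(c.X + c.0 + c.X)) + c.0 + c.(rec X. d.d.d.(c.X + c.0 + c.X))) :: --d--▸ p2
  p2 = d.(c.(rec X. d.d.d.(c.X + c.0 + c.X)) + c.0 + c.(rec X. d.d.d.(c.X + c.0 + c.X))) :: --d--▸ p3
  p3 = c.(rec X. d.d.d.(c.X + c.0 + c.X)) + c.0 + c.(rec X. d.d.d.(c.X + c.0 + c.X)) :: --c--▸ p0, --c--▸ p4
  p4 = 0 :: deadlocked
Reachable graph of Q (5 states):
  q0 = rec X. d.d.d.(c.X + c.0) :: --d--▸ q1
  q1 = d.d.(c.(rec X. d.d.d.(c.X + c.0)) + c.0) :: --d--▸ q2
  q2 = d.(c.(rec X. d.d.d.(c.X + c.0)) + c.0) :: --d--▸ q3
  q3 = c.(rec X. d.d.d.(c.X + c.0)) + c.0 :: --c--▸ q0, --c--▸ q4
  q4 = 0 :: deadlocked
Partition-refinement fixed point:
  B0 = {p0, q0}
  B1 = {p1, q1}
  B2 = {p2, q2}
  B3 = {p3, q3}
  B4 = {p4, q4}
p0 ∈ B0, q0 ∈ B0 → same block
Bisimilar ⇒ trace-equivalent.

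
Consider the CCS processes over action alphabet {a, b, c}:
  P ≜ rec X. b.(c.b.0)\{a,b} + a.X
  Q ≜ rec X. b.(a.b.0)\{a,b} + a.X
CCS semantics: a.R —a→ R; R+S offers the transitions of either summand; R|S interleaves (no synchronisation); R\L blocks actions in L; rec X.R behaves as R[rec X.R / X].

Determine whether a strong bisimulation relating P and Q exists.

P ≁ Q

P's transition system — 3 states:
  m0 = rec X. b.(c.b.0)\{a,b} + a.X ⊢ --a--▸ m0, --b--▸ m1
  m1 = (c.b.0)\{a,b} ⊢ --c--▸ m2
  m2 = (b.0)\{a,b} ⊢ deadlocked
Q's transition system — 2 states:
  n0 = rec X. b.(a.b.0)\{a,b} + a.X ⊢ --a--▸ n0, --b--▸ n1
  n1 = (a.b.0)\{a,b} ⊢ deadlocked
Coarsest stable partition (strong bisimilarity classes):
  B0 = {m0}
  B1 = {m1}
  B2 = {m2, n1}
  B3 = {n0}
m0 ∈ B0, n0 ∈ B3 → different blocks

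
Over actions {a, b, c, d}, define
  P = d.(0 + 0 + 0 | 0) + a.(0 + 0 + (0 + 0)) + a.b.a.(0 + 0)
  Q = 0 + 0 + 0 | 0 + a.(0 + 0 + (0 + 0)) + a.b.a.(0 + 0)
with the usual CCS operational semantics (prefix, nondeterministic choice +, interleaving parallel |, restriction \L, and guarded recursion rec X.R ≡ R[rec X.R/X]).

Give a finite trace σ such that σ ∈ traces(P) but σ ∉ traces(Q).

P's transition system — 6 states:
  m0 = d.(0 + 0 + 0 | 0) + a.(0 + 0 + (0 + 0)) + a.b.a.(0 + 0) | —a→ m1, —a→ m2, —d→ m3
  m1 = 0 + 0 + (0 + 0) | deadlocked
  m2 = b.a.(0 + 0) | —b→ m4
  m3 = 0 + 0 + 0 | 0 | deadlocked
  m4 = a.(0 + 0) | —a→ m5
  m5 = 0 + 0 | deadlocked
Q's transition system — 5 states:
  n0 = 0 + 0 + 0 | 0 + a.(0 + 0 + (0 + 0)) + a.b.a.(0 + 0) | —a→ n1, —a→ n2
  n1 = 0 + 0 + (0 + 0) | deadlocked
  n2 = b.a.(0 + 0) | —b→ n3
  n3 = a.(0 + 0) | —a→ n4
  n4 = 0 + 0 | deadlocked
Trace ⟨d⟩ through P, begin at {m0}:
  step 1 (d): {m3}
  ✓ P
Trace ⟨d⟩ through Q, begin at {n0}:
  step 1 (d): no successor for Q

d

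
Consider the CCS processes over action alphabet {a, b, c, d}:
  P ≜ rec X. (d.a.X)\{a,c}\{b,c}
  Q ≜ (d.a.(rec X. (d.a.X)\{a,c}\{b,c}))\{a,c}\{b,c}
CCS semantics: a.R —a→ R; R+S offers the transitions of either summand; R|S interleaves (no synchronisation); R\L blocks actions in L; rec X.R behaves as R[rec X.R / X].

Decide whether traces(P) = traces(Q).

P's transition system — 2 states:
  m0 = rec X. (d.a.X)\{a,c}\{b,c} has moves ··d··> m1
  m1 = (a.(rec X. (d.a.X)\{a,c}\{b,c}))\{a,c}\{b,c} has moves deadlocked
Q's transition system — 2 states:
  n0 = (d.a.(rec X. (d.a.X)\{a,c}\{b,c}))\{a,c}\{b,c} has moves ··d··> n1
  n1 = (a.(rec X. (d.a.X)\{a,c}\{b,c}))\{a,c}\{b,c} has moves deadlocked
Bisimilarity quotient blocks:
  B0 = {m0, n0}
  B1 = {m1, n1}
m0 ∈ B0, n0 ∈ B0 → same block
Bisimilar ⇒ trace-equivalent.

traces(P) = traces(Q)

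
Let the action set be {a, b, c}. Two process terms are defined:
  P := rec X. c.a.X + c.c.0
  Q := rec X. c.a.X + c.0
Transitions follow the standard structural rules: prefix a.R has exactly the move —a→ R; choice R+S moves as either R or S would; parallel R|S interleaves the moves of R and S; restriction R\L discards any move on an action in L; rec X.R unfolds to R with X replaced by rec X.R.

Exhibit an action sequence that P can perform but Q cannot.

P's transition system — 4 states:
  p0 = rec X. c.a.X + c.c.0 :: -c-> p1, -c-> p2
  p1 = a.(rec X. c.a.X + c.c.0) :: -a-> p0
  p2 = c.0 :: -c-> p3
  p3 = 0 :: (no moves)
Q's transition system — 3 states:
  q0 = rec X. c.a.X + c.0 :: -c-> q1, -c-> q2
  q1 = 0 :: (no moves)
  q2 = a.(rec X. c.a.X + c.0) :: -a-> q0
Executing cc from P (initial set {p0}):
  after c @ step 1: {p1, p2}
  after c @ step 2: {p3}
  P completes σ.
Executing cc from Q (initial set {q0}):
  after c @ step 1: {q1, q2}
  after c @ step 2: no successor for Q

cc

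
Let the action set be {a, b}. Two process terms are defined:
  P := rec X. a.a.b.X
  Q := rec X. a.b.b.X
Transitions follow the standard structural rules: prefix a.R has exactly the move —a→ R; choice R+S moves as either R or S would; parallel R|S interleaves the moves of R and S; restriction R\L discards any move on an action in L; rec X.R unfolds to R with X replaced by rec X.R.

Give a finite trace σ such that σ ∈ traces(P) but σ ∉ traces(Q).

Reachable graph of P (3 states):
  u0 = rec X. a.a.b.X :: ··a··> u1
  u1 = a.b.(rec X. a.a.b.X) :: ··a··> u2
  u2 = b.(rec X. a.a.b.X) :: ··b··> u0
Reachable graph of Q (3 states):
  v0 = rec X. a.b.b.X :: ··a··> v1
  v1 = b.b.(rec X. a.b.b.X) :: ··b··> v2
  v2 = b.(rec X. a.b.b.X) :: ··b··> v0
Trace ⟨aa⟩ through P, begin at {u0}:
  [1] a ⇒ {u1}
  [2] a ⇒ {u2}
  — P admits the full trace.
Trace ⟨aa⟩ through Q, begin at {v0}:
  [1] a ⇒ {v1}
  [2] a ⇒ no successor for Q

aa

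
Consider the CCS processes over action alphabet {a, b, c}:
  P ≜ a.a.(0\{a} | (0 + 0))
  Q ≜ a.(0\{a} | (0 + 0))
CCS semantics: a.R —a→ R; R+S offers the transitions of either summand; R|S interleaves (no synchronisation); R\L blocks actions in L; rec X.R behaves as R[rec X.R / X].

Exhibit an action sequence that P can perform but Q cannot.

Reachable graph of P (3 states):
  p0 = a.a.(0\{a} | (0 + 0)) → --a--▸ p1
  p1 = a.(0\{a} | (0 + 0)) → --a--▸ p2
  p2 = 0\{a} | (0 + 0) → ∅
Reachable graph of Q (2 states):
  q0 = a.(0\{a} | (0 + 0)) → --a--▸ q1
  q1 = 0\{a} | (0 + 0) → ∅
Executing aa from P (initial set {p0}):
  after a @ step 1: {p1}
  after a @ step 2: {p2}
  — P admits the full trace.
Executing aa from Q (initial set {q0}):
  after a @ step 1: {q1}
  after a @ step 2: ∅  — Q cannot continue

aa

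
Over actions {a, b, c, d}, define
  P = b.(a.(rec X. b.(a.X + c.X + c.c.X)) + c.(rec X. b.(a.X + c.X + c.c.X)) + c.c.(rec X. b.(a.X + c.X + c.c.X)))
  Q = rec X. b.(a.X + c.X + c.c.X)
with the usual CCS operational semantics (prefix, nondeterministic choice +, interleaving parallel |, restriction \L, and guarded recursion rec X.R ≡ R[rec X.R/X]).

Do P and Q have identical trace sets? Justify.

traces(P) = traces(Q)

P's transition system — 4 states:
  s0 = b.(a.(rec X. b.(a.X + c.X + c.c.X)) + c.(rec X. b.(a.X + c.X + c.c.X)) + c.c.(rec X. b.(a.X + c.X + c.c.X))) has moves -b-> s1
  s1 = a.(rec X. b.(a.X + c.X + c.c.X)) + c.(rec X. b.(a.X + c.X + c.c.X)) + c.c.(rec X. b.(a.X + c.X + c.c.X)) has moves -a-> s2, -c-> s2, -c-> s3
  s2 = rec X. b.(a.X + c.X + c.c.X) has moves -b-> s1
  s3 = c.(rec X. b.(a.X + c.X + c.c.X)) has moves -c-> s2
Q's transition system — 3 states:
  t0 = rec X. b.(a.X + c.X + c.c.X) has moves -b-> t1
  t1 = a.(rec X. b.(a.X + c.X + c.c.X)) + c.(rec X. b.(a.X + c.X + c.c.X)) + c.c.(rec X. b.(a.X + c.X + c.c.X)) has moves -a-> t0, -c-> t0, -c-> t2
  t2 = c.(rec X. b.(a.X + c.X + c.c.X)) has moves -c-> t0
Coarsest stable partition (strong bisimilarity classes):
  B0 = {s0, s2, t0}
  B1 = {s1, t1}
  B2 = {s3, t2}
s0 ∈ B0, t0 ∈ B0 → same block
Bisimilar ⇒ trace-equivalent.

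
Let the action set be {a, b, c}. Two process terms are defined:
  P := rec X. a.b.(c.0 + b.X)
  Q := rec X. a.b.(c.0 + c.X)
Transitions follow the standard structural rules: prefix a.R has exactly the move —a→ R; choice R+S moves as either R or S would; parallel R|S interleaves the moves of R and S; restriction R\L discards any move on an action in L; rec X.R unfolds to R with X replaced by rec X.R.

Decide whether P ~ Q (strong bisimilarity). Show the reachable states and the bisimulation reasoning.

NO

P's transition system — 4 states:
  s0 = rec X. a.b.(c.0 + b.X) has moves =a=> s1
  s1 = b.(c.0 + b.(rec X. a.b.(c.0 + b.X))) has moves =b=> s2
  s2 = c.0 + b.(rec X. a.b.(c.0 + b.X)) has moves =b=> s0, =c=> s3
  s3 = 0 has moves ·
Q's transition system — 4 states:
  t0 = rec X. a.b.(c.0 + c.X) has moves =a=> t1
  t1 = b.(c.0 + c.(rec X. a.b.(c.0 + c.X))) has moves =b=> t2
  t2 = c.0 + c.(rec X. a.b.(c.0 + c.X)) has moves =c=> t0, =c=> t3
  t3 = 0 has moves ·
Coarsest stable partition (strong bisimilarity classes):
  B0 = {s0}
  B1 = {s1}
  B2 = {s2}
  B3 = {s3, t3}
  B4 = {t0}
  B5 = {t1}
  B6 = {t2}
s0 ∈ B0, t0 ∈ B4 → different blocks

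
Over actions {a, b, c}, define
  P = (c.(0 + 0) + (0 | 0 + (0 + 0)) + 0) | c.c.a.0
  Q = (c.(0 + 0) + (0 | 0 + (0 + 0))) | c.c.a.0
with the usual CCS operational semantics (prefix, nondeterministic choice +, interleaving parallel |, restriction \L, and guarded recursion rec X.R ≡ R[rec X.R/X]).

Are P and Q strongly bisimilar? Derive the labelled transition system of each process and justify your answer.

YES

Reachable graph of P (8 states):
  p0 = (c.(0 + 0) + (0 | 0 + (0 + 0)) + 0) | c.c.a.0 → =c=> p1, =c=> p2
  p1 = (0 + 0) | c.c.a.0 → =c=> p3
  p2 = (c.(0 + 0) + (0 | 0 + (0 + 0)) + 0) | c.a.0 → =c=> p3, =c=> p4
  p3 = (0 + 0) | c.a.0 → =c=> p5
  p4 = (c.(0 + 0) + (0 | 0 + (0 + 0)) + 0) | a.0 → =a=> p6, =c=> p5
  p5 = (0 + 0) | a.0 → =a=> p7
  p6 = (c.(0 + 0) + (0 | 0 + (0 + 0)) + 0) | 0 → =c=> p7
  p7 = (0 + 0) | 0 → ·
Reachable graph of Q (8 states):
  q0 = (c.(0 + 0) + (0 | 0 + (0 + 0))) | c.c.a.0 → =c=> q1, =c=> q2
  q1 = (0 + 0) | c.c.a.0 → =c=> q3
  q2 = (c.(0 + 0) + (0 | 0 + (0 + 0))) | c.a.0 → =c=> q3, =c=> q4
  q3 = (0 + 0) | c.a.0 → =c=> q5
  q4 = (c.(0 + 0) + (0 | 0 + (0 + 0))) | a.0 → =a=> q6, =c=> q5
  q5 = (0 + 0) | a.0 → =a=> q7
  q6 = (c.(0 + 0) + (0 | 0 + (0 + 0))) | 0 → =c=> q7
  q7 = (0 + 0) | 0 → ·
Coarsest stable partition (strong bisimilarity classes):
  B0 = {p0, q0}
  B1 = {p1, q1}
  B2 = {p3, q3}
  B3 = {p5, q5}
  B4 = {p7, q7}
  B5 = {p2, q2}
  B6 = {p4, q4}
  B7 = {p6, q6}
p0 ∈ B0, q0 ∈ B0 → same block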